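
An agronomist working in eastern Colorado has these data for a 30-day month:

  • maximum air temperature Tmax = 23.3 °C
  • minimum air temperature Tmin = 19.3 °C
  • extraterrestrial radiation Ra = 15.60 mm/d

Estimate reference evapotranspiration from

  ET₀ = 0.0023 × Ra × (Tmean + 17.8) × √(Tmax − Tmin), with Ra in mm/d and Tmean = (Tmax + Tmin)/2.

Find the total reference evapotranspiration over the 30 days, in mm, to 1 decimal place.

84.2 mm

Tmean = (23.3 + 19.3)/2 = 21.30 °C
ET₀ = 0.0023 × 15.60 × (21.30 + 17.8) × √4.0 = 0.0023 × 15.60 × 39.10 × 2.0000 = 2.8058 mm/d
Over 30 days: 2.8058 × 30 = 84.174 mm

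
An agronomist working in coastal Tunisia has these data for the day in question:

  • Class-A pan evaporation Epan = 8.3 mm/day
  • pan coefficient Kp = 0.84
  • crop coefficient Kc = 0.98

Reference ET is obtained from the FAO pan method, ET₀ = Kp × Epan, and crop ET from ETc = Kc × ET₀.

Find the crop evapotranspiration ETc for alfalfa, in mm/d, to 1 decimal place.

6.8 mm/d

ET₀ = 0.84 × 8.3 = 6.9720 mm/d
ETc = Kc × ET₀ = 0.98 × 6.9720 = 6.8326 mm/d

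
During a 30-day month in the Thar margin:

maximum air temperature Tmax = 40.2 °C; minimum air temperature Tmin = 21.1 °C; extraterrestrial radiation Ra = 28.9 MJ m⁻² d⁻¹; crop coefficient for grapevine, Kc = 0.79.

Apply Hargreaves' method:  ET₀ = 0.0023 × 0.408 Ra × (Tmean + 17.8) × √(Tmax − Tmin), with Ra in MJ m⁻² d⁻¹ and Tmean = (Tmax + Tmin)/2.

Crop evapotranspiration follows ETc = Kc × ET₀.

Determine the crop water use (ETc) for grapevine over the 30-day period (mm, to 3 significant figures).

Tmean = (40.2 + 21.1)/2 = 30.65 °C
0.408 Ra = 0.408 × 28.9 = 11.7912 mm/d equivalent
ET₀ = 0.0023 × 11.7912 × (30.65 + 17.8) × √19.1 = 0.0023 × 11.7912 × 48.45 × 4.3704 = 5.7425 mm/d
ETc = Kc × ET₀ = 0.79 × 5.7425 = 4.5366 mm/d
Over 30 days: 4.5366 × 30 = 136.098 mm

136 mm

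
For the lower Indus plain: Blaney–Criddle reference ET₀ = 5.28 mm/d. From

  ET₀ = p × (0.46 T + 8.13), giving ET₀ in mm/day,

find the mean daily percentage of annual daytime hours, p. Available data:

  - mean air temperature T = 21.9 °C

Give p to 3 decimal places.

p = ET₀ / (0.46 T + 8.13) = 5.28 / (0.46 × 21.9 + 8.13) = 5.28 / 18.204 = 0.2900

0.290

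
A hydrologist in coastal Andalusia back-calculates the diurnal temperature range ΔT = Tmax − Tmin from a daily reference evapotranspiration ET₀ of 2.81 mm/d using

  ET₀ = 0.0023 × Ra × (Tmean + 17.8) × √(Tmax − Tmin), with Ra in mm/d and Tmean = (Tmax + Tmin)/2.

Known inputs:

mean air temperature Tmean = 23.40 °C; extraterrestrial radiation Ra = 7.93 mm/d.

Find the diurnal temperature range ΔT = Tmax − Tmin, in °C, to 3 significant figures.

√ΔT = ET₀ / [0.0023 × Ra × (Tmean+17.8)] = 2.81 / (0.0023 × 7.93 × 41.20) = 3.7395
ΔT = 3.7395² = 13.984 °C

14.0 °C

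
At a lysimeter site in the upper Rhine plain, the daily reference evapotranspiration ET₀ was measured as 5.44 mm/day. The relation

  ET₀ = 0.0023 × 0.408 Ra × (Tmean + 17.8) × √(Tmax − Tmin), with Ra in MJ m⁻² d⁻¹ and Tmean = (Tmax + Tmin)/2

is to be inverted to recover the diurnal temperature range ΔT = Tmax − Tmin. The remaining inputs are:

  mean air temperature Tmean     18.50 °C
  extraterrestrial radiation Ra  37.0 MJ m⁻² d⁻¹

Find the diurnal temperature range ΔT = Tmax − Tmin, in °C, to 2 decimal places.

√ΔT = ET₀ / [0.0023 × 0.408 × Ra × (Tmean+17.8)] = 5.44 / (0.0023 × 15.0960 × 36.30) = 4.3162
ΔT = 4.3162² = 18.630 °C

18.63 °C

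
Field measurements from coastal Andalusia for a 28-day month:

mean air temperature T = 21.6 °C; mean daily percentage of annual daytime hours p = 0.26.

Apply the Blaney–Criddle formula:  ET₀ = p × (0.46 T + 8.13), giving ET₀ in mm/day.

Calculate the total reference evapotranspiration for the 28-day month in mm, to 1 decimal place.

131.5 mm

ET₀ = 0.26 × (0.46 × 21.6 + 8.13) = 0.26 × 18.066 = 4.6972 mm/d
Monthly total = 4.6972 × 28 = 131.522 mm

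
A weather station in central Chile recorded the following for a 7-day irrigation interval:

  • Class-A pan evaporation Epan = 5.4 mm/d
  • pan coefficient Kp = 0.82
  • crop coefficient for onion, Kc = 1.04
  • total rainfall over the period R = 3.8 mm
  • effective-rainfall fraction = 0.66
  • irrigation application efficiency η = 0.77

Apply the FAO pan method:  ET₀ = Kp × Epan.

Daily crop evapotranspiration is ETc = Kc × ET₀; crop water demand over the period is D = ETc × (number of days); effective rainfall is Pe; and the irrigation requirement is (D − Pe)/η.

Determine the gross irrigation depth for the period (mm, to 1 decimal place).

38.6 mm

ET₀ = 0.82 × 5.4 = 4.4280 mm/d
ETc = Kc × ET₀ = 1.04 × 4.4280 = 4.6051 mm/d
Crop demand D = ETc × 7 d = 4.6051 × 7 = 32.236 mm
Pe = 0.66 × 3.8 = 2.508 mm
D − Pe = 32.236 − 2.508 = 29.728 mm
Gross irrigation = 29.728 / 0.77 = 38.608 mm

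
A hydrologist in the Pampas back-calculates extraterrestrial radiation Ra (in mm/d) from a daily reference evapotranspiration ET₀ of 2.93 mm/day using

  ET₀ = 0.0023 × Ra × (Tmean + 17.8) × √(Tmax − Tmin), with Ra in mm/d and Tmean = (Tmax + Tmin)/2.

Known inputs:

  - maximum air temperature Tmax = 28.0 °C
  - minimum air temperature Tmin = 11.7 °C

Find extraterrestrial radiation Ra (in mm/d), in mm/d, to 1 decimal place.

Tmean = 19.85 °C; √ΔT = 4.0373
Ra = ET₀ / [0.0023 × (Tmean+17.8) × √ΔT] = 2.93 / (0.0023 × 37.65 × 4.0373) = 8.381 mm/d

8.4 mm/d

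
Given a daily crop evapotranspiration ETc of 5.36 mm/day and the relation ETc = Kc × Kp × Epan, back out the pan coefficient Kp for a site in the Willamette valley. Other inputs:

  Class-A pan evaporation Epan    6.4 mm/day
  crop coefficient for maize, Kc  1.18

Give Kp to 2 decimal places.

0.71

ETc = Kc × Kp × Epan  ⇒  Kp = ETc / (Kc × Epan)
Kp = 5.36 / (1.18 × 6.4) = 5.36 / 7.552 = 0.7097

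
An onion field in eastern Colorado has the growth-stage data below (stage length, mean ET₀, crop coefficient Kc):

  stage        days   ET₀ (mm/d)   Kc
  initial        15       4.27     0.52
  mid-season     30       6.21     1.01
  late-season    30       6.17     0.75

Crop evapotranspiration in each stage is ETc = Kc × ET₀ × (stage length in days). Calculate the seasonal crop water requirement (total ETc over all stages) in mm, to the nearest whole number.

360 mm

initial: 0.52 × 4.27 × 15 = 33.31 mm
mid-season: 1.01 × 6.21 × 30 = 188.16 mm
late-season: 0.75 × 6.17 × 30 = 138.83 mm
Seasonal total = 360.30 mm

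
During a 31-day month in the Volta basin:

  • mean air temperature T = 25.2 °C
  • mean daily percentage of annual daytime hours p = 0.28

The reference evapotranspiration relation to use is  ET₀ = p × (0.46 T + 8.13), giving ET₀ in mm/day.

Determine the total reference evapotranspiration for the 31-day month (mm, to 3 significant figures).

171 mm

ET₀ = 0.28 × (0.46 × 25.2 + 8.13) = 0.28 × 19.722 = 5.5222 mm/d
Monthly total = 5.5222 × 31 = 171.188 mm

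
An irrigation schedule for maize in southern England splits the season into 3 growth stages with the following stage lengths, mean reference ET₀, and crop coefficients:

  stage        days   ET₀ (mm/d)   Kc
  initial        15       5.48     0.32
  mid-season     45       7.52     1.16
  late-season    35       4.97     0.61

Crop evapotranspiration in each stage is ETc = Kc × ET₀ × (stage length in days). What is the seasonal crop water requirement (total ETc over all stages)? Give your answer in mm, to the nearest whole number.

525 mm

initial: 0.32 × 5.48 × 15 = 26.30 mm
mid-season: 1.16 × 7.52 × 45 = 392.54 mm
late-season: 0.61 × 4.97 × 35 = 106.11 mm
Seasonal total = 524.95 mm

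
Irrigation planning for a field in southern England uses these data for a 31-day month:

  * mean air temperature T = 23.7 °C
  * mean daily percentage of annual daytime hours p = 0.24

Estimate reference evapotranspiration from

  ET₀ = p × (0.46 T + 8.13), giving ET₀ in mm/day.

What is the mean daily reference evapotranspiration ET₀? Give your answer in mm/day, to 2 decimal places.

ET₀ = 0.24 × (0.46 × 23.7 + 8.13) = 0.24 × 19.032 = 4.5677 mm/d

4.57 mm/day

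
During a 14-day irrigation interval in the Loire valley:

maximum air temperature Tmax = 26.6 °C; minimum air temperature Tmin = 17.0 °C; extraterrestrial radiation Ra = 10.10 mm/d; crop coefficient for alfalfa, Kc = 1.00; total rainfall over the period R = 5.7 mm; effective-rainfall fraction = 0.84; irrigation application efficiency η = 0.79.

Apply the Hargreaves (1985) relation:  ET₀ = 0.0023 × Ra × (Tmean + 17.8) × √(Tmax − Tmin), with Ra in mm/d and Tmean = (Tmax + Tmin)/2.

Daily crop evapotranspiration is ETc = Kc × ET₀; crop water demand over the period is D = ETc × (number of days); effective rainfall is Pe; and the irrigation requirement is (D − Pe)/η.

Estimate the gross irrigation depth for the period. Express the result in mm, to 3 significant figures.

Tmean = (26.6 + 17.0)/2 = 21.80 °C
ET₀ = 0.0023 × 10.10 × (21.80 + 17.8) × √9.6 = 0.0023 × 10.10 × 39.60 × 3.0984 = 2.8502 mm/d
ETc = Kc × ET₀ = 1.00 × 2.8502 = 2.8502 mm/d
Crop demand D = ETc × 14 d = 2.8502 × 14 = 39.903 mm
Pe = 0.84 × 5.7 = 4.788 mm
D − Pe = 39.903 − 4.788 = 35.115 mm
Gross irrigation = 35.115 / 0.79 = 44.449 mm

44.4 mm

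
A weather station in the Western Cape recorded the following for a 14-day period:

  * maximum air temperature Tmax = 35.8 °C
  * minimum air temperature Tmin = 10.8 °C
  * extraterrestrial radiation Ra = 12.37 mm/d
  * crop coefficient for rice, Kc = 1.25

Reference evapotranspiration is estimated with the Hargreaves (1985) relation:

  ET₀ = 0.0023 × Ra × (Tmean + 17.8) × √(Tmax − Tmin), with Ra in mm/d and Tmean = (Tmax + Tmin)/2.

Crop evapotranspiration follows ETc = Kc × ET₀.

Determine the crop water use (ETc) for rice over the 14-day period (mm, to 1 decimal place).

102.3 mm

Tmean = (35.8 + 10.8)/2 = 23.30 °C
ET₀ = 0.0023 × 12.37 × (23.30 + 17.8) × √25.0 = 0.0023 × 12.37 × 41.10 × 5.0000 = 5.8467 mm/d
ETc = Kc × ET₀ = 1.25 × 5.8467 = 7.3084 mm/d
Over 14 days: 7.3084 × 14 = 102.318 mm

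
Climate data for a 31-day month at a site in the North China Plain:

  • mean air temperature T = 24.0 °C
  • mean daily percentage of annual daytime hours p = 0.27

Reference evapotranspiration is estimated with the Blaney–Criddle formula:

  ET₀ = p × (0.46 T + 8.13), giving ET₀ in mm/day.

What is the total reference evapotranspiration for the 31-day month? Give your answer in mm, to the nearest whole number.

160 mm

ET₀ = 0.27 × (0.46 × 24.0 + 8.13) = 0.27 × 19.170 = 5.1759 mm/d
Monthly total = 5.1759 × 31 = 160.453 mm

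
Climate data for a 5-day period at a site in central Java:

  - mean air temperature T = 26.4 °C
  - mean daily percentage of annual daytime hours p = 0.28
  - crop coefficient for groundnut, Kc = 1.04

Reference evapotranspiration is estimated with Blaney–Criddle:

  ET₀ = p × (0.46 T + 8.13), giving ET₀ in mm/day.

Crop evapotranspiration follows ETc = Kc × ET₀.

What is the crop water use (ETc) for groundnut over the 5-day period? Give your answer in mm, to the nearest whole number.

30 mm

ET₀ = 0.28 × (0.46 × 26.4 + 8.13) = 0.28 × 20.274 = 5.6767 mm/d
ETc = Kc × ET₀ = 1.04 × 5.6767 = 5.9038 mm/d
Over 5 days: 5.9038 × 5 = 29.519 mm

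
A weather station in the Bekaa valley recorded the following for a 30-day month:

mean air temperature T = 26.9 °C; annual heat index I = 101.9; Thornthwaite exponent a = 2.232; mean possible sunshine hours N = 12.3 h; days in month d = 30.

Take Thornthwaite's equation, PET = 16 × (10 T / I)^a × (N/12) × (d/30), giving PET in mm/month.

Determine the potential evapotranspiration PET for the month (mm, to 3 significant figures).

10T/I = 10 × 26.9 / 101.9 = 2.6398
(10T/I)^a = 2.6398^2.232 = 8.7286
Uncorrected PET = 16 × 8.7286 = 139.658 mm
Correction = (N/12)(d/30) = (12.3/12)(30/30) = 1.0250
PET = 139.658 × 1.0250 = 143.149 mm/month

143 mm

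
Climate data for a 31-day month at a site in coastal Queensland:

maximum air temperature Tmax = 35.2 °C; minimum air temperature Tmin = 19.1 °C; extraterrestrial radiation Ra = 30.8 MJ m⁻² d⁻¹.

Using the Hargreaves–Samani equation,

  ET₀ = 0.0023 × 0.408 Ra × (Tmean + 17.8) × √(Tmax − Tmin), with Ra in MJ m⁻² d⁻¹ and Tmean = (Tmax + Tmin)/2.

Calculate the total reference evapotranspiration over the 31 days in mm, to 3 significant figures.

Tmean = (35.2 + 19.1)/2 = 27.15 °C
0.408 Ra = 0.408 × 30.8 = 12.5664 mm/d equivalent
ET₀ = 0.0023 × 12.5664 × (27.15 + 17.8) × √16.1 = 0.0023 × 12.5664 × 44.95 × 4.0125 = 5.2129 mm/d
Over 31 days: 5.2129 × 31 = 161.600 mm

162 mm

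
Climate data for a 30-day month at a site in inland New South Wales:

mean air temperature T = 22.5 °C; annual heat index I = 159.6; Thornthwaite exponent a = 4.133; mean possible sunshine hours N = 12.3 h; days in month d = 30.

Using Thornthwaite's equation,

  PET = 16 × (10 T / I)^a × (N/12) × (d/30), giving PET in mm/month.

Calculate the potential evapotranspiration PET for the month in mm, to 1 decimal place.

10T/I = 10 × 22.5 / 159.6 = 1.4098
(10T/I)^a = 1.4098^4.133 = 4.1349
Uncorrected PET = 16 × 4.1349 = 66.158 mm
Correction = (N/12)(d/30) = (12.3/12)(30/30) = 1.0250
PET = 66.158 × 1.0250 = 67.812 mm/month

67.8 mm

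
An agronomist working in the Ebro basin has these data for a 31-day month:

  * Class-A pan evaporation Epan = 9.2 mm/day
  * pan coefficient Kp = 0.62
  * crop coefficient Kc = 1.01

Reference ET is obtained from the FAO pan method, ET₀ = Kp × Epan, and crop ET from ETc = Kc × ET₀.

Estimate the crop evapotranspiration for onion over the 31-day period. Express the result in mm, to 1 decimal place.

178.6 mm

ET₀ = 0.62 × 9.2 = 5.7040 mm/d
ETc = Kc × ET₀ = 1.01 × 5.7040 = 5.7610 mm/d
Over 31 days: 5.7610 × 31 = 178.591 mm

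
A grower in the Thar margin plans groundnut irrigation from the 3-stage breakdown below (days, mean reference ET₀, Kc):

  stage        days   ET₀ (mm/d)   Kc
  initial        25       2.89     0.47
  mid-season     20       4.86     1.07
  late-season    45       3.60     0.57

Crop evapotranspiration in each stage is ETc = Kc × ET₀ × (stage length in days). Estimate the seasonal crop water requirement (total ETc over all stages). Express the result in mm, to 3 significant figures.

230 mm

initial: 0.47 × 2.89 × 25 = 33.96 mm
mid-season: 1.07 × 4.86 × 20 = 104.00 mm
late-season: 0.57 × 3.60 × 45 = 92.34 mm
Seasonal total = 230.30 mm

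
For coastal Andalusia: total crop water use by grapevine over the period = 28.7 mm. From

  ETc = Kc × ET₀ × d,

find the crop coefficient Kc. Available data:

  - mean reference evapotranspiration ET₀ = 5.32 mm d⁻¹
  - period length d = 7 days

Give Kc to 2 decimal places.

ETc = Kc × ET₀ × d  ⇒  Kc = ETc / (ET₀ × d)
Kc = 28.7 / (5.32 × 7) = 28.7 / 37.24 = 0.7707

0.77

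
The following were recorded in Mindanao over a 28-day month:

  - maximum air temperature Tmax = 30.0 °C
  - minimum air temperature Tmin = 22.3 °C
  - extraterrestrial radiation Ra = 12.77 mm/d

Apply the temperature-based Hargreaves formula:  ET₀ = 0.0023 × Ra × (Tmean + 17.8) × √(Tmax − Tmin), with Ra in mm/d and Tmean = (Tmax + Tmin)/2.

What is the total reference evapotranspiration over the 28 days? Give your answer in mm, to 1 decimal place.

Tmean = (30.0 + 22.3)/2 = 26.15 °C
ET₀ = 0.0023 × 12.77 × (26.15 + 17.8) × √7.7 = 0.0023 × 12.77 × 43.95 × 2.7749 = 3.5820 mm/d
Over 28 days: 3.5820 × 28 = 100.296 mm

100.3 mm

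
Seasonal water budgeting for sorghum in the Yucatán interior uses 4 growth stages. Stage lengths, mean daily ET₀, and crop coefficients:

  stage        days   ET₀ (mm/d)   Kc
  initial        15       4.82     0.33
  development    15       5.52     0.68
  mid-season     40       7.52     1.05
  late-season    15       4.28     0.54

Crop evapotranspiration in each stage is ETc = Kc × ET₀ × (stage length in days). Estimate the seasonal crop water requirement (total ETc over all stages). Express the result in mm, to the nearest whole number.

initial: 0.33 × 4.82 × 15 = 23.86 mm
development: 0.68 × 5.52 × 15 = 56.30 mm
mid-season: 1.05 × 7.52 × 40 = 315.84 mm
late-season: 0.54 × 4.28 × 15 = 34.67 mm
Seasonal total = 430.67 mm

431 mm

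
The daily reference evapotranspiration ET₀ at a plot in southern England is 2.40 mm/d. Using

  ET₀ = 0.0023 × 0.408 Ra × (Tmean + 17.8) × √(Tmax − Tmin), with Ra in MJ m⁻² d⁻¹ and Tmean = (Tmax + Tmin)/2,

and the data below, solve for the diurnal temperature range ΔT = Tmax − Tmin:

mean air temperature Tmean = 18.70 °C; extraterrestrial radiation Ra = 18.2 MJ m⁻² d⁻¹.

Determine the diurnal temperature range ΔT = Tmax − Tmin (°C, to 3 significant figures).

√ΔT = ET₀ / [0.0023 × 0.408 × Ra × (Tmean+17.8)] = 2.40 / (0.0023 × 7.4256 × 36.50) = 3.8500
ΔT = 3.8500² = 14.823 °C

14.8 °C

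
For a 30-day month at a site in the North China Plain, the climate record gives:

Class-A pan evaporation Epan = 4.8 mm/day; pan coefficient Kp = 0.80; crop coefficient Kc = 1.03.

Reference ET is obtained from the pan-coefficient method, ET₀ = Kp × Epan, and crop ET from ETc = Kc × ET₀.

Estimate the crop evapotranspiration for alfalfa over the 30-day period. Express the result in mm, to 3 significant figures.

119 mm

ET₀ = 0.80 × 4.8 = 3.8400 mm/d
ETc = Kc × ET₀ = 1.03 × 3.8400 = 3.9552 mm/d
Over 30 days: 3.9552 × 30 = 118.656 mm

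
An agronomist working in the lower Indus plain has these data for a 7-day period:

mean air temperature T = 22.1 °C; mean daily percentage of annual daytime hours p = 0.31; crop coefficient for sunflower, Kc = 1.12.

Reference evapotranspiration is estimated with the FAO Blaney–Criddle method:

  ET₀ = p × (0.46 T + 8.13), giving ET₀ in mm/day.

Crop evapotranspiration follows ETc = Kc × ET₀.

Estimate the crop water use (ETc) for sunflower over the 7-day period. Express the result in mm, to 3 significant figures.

ET₀ = 0.31 × (0.46 × 22.1 + 8.13) = 0.31 × 18.296 = 5.6718 mm/d
ETc = Kc × ET₀ = 1.12 × 5.6718 = 6.3524 mm/d
Over 7 days: 6.3524 × 7 = 44.467 mm

44.5 mm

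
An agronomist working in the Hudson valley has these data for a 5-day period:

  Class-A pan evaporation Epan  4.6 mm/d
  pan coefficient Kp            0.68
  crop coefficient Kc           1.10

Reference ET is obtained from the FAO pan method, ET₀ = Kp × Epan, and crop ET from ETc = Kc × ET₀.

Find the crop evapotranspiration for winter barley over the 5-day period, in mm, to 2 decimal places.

ET₀ = 0.68 × 4.6 = 3.1280 mm/d
ETc = Kc × ET₀ = 1.10 × 3.1280 = 3.4408 mm/d
Over 5 days: 3.4408 × 5 = 17.204 mm

17.20 mm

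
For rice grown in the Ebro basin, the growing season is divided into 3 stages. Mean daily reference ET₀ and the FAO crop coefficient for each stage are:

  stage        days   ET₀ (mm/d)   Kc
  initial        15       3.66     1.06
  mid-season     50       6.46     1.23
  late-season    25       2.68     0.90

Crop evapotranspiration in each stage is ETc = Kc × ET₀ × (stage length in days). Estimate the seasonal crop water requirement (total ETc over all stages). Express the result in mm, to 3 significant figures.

516 mm

initial: 1.06 × 3.66 × 15 = 58.19 mm
mid-season: 1.23 × 6.46 × 50 = 397.29 mm
late-season: 0.90 × 2.68 × 25 = 60.30 mm
Seasonal total = 515.78 mm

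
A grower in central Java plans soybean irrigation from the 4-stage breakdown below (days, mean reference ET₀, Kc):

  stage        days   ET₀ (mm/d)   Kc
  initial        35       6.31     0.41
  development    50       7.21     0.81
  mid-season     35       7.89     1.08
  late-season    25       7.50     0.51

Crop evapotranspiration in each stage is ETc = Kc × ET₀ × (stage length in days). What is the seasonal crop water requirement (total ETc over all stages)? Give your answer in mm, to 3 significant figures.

initial: 0.41 × 6.31 × 35 = 90.55 mm
development: 0.81 × 7.21 × 50 = 292.01 mm
mid-season: 1.08 × 7.89 × 35 = 298.24 mm
late-season: 0.51 × 7.50 × 25 = 95.63 mm
Seasonal total = 776.43 mm

776 mm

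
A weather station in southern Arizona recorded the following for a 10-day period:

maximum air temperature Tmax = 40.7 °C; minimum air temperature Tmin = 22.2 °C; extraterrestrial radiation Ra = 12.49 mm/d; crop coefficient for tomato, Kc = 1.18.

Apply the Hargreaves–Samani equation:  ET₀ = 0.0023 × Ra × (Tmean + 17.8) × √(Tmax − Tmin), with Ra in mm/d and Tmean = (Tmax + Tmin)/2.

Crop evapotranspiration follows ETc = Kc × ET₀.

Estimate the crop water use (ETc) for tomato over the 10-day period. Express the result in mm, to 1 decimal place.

Tmean = (40.7 + 22.2)/2 = 31.45 °C
ET₀ = 0.0023 × 12.49 × (31.45 + 17.8) × √18.5 = 0.0023 × 12.49 × 49.25 × 4.3012 = 6.0854 mm/d
ETc = Kc × ET₀ = 1.18 × 6.0854 = 7.1808 mm/d
Over 10 days: 7.1808 × 10 = 71.808 mm

71.8 mm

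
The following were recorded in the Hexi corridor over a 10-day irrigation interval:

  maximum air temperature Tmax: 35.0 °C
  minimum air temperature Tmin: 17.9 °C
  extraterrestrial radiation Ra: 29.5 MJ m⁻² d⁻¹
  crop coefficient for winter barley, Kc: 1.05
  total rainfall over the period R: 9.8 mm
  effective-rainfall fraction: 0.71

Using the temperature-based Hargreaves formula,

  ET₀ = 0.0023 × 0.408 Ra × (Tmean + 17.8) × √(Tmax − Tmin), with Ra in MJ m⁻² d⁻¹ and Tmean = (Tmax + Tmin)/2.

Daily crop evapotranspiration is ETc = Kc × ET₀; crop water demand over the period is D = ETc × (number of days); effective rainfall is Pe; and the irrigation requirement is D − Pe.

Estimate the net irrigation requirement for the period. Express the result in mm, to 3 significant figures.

Tmean = (35.0 + 17.9)/2 = 26.45 °C
0.408 Ra = 0.408 × 29.5 = 12.0360 mm/d equivalent
ET₀ = 0.0023 × 12.0360 × (26.45 + 17.8) × √17.1 = 0.0023 × 12.0360 × 44.25 × 4.1352 = 5.0655 mm/d
ETc = Kc × ET₀ = 1.05 × 5.0655 = 5.3188 mm/d
Crop demand D = ETc × 10 d = 5.3188 × 10 = 53.188 mm
Pe = 0.71 × 9.8 = 6.958 mm
D − Pe = 53.188 − 6.958 = 46.230 mm

46.2 mm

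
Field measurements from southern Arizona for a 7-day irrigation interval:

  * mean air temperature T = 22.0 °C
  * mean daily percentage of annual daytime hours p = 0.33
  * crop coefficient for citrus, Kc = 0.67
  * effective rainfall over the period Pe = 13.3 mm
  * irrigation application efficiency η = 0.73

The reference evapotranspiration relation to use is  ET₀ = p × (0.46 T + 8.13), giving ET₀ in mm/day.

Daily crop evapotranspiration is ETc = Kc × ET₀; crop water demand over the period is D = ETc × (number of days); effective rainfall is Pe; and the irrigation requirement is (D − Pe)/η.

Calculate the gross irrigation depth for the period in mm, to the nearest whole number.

20 mm

ET₀ = 0.33 × (0.46 × 22.0 + 8.13) = 0.33 × 18.250 = 6.0225 mm/d
ETc = Kc × ET₀ = 0.67 × 6.0225 = 4.0351 mm/d
Crop demand D = ETc × 7 d = 4.0351 × 7 = 28.246 mm
D − Pe = 28.246 − 13.3 = 14.946 mm
Gross irrigation = 14.946 / 0.73 = 20.474 mm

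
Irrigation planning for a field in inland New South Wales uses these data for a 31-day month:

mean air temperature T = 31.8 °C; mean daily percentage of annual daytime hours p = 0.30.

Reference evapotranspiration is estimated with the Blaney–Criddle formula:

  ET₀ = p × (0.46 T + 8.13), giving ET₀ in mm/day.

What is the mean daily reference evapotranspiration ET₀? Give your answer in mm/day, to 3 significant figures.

ET₀ = 0.30 × (0.46 × 31.8 + 8.13) = 0.30 × 22.758 = 6.8274 mm/d

6.83 mm/day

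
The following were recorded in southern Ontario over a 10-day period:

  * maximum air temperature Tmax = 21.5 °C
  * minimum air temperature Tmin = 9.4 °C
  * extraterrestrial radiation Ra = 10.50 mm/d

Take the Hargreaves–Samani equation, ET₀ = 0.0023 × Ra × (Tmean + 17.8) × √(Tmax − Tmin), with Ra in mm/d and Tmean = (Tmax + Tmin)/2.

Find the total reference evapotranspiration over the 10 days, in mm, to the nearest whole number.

28 mm

Tmean = (21.5 + 9.4)/2 = 15.45 °C
ET₀ = 0.0023 × 10.50 × (15.45 + 17.8) × √12.1 = 0.0023 × 10.50 × 33.25 × 3.4785 = 2.7932 mm/d
Over 10 days: 2.7932 × 10 = 27.932 mm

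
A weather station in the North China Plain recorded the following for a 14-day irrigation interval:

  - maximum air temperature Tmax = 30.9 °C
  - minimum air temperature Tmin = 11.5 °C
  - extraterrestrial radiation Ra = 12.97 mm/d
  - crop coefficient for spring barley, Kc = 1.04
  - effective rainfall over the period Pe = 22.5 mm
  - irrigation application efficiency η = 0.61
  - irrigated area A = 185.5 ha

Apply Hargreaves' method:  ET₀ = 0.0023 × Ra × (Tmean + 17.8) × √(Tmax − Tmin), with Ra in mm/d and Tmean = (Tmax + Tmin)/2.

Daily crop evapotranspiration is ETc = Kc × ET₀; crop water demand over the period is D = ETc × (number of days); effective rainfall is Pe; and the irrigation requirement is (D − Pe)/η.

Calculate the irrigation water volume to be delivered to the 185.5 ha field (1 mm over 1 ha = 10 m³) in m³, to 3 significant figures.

Tmean = (30.9 + 11.5)/2 = 21.20 °C
ET₀ = 0.0023 × 12.97 × (21.20 + 17.8) × √19.4 = 0.0023 × 12.97 × 39.00 × 4.4045 = 5.1242 mm/d
ETc = Kc × ET₀ = 1.04 × 5.1242 = 5.3292 mm/d
Crop demand D = ETc × 14 d = 5.3292 × 14 = 74.609 mm
D − Pe = 74.609 − 22.5 = 52.109 mm
Gross irrigation = 52.109 / 0.61 = 85.425 mm
Volume = 85.425 mm × 185.5 ha × 10 = 158463.4 m³

158000 m³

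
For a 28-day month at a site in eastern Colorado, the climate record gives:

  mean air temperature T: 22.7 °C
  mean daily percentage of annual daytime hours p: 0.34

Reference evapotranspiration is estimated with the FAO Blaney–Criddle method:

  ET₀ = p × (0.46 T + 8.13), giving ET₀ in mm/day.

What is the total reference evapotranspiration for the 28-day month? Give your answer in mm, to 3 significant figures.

ET₀ = 0.34 × (0.46 × 22.7 + 8.13) = 0.34 × 18.572 = 6.3145 mm/d
Monthly total = 6.3145 × 28 = 176.806 mm

177 mm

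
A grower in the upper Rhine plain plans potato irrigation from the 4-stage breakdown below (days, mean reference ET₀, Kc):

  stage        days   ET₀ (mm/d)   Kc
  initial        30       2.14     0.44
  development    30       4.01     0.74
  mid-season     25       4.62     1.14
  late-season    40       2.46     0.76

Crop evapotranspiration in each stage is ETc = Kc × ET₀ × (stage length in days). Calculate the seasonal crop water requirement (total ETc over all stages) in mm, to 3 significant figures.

324 mm

initial: 0.44 × 2.14 × 30 = 28.25 mm
development: 0.74 × 4.01 × 30 = 89.02 mm
mid-season: 1.14 × 4.62 × 25 = 131.67 mm
late-season: 0.76 × 2.46 × 40 = 74.78 mm
Seasonal total = 323.72 mm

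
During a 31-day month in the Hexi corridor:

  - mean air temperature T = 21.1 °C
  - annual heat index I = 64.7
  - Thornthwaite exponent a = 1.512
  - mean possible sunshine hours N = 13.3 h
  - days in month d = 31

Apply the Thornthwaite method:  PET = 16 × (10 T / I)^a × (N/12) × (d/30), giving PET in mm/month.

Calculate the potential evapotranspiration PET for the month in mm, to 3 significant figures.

109 mm

10T/I = 10 × 21.1 / 64.7 = 3.2612
(10T/I)^a = 3.2612^1.512 = 5.9735
Uncorrected PET = 16 × 5.9735 = 95.576 mm
Correction = (N/12)(d/30) = (13.3/12)(31/30) = 1.1453
PET = 95.576 × 1.1453 = 109.463 mm/month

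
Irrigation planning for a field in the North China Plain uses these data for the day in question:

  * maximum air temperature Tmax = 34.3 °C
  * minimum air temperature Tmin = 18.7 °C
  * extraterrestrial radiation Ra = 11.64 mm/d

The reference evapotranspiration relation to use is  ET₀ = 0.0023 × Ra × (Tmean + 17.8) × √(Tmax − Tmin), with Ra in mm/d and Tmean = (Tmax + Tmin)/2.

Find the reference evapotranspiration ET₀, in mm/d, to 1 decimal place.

Tmean = (34.3 + 18.7)/2 = 26.50 °C
ET₀ = 0.0023 × 11.64 × (26.50 + 17.8) × √15.6 = 0.0023 × 11.64 × 44.30 × 3.9497 = 4.6843 mm/d

4.7 mm/d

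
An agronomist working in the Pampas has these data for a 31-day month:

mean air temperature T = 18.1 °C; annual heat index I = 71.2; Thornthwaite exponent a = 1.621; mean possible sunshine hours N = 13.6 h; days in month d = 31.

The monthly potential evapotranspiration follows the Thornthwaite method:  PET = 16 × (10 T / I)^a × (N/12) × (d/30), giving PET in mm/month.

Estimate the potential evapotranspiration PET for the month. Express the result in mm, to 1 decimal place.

10T/I = 10 × 18.1 / 71.2 = 2.5421
(10T/I)^a = 2.5421^1.621 = 4.5375
Uncorrected PET = 16 × 4.5375 = 72.600 mm
Correction = (N/12)(d/30) = (13.6/12)(31/30) = 1.1711
PET = 72.600 × 1.1711 = 85.022 mm/month

85.0 mm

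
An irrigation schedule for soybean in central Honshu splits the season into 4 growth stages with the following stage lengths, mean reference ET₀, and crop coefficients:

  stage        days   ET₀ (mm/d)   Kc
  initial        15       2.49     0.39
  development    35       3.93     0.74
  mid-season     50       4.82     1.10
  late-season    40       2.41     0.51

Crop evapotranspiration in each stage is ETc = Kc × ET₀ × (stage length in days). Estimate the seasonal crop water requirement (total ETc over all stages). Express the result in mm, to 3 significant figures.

initial: 0.39 × 2.49 × 15 = 14.57 mm
development: 0.74 × 3.93 × 35 = 101.79 mm
mid-season: 1.10 × 4.82 × 50 = 265.10 mm
late-season: 0.51 × 2.41 × 40 = 49.16 mm
Seasonal total = 430.62 mm

431 mm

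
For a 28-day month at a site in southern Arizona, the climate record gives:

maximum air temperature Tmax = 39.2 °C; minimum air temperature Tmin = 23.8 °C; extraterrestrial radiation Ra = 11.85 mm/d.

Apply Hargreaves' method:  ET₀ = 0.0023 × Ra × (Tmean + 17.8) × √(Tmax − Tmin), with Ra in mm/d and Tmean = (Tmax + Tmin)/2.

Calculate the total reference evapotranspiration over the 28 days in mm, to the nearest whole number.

148 mm

Tmean = (39.2 + 23.8)/2 = 31.50 °C
ET₀ = 0.0023 × 11.85 × (31.50 + 17.8) × √15.4 = 0.0023 × 11.85 × 49.30 × 3.9243 = 5.2730 mm/d
Over 28 days: 5.2730 × 28 = 147.644 mm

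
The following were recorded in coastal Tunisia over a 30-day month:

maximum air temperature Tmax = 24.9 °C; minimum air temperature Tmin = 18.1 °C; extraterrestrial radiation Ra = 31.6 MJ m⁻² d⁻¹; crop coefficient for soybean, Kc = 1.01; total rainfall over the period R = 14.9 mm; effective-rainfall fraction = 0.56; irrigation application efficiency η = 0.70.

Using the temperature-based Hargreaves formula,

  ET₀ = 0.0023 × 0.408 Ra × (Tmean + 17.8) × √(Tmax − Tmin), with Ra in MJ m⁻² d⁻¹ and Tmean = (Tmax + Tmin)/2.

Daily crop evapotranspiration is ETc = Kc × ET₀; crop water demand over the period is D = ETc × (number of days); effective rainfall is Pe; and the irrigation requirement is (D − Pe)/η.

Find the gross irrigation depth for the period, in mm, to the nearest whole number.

Tmean = (24.9 + 18.1)/2 = 21.50 °C
0.408 Ra = 0.408 × 31.6 = 12.8928 mm/d equivalent
ET₀ = 0.0023 × 12.8928 × (21.50 + 17.8) × √6.8 = 0.0023 × 12.8928 × 39.30 × 2.6077 = 3.0390 mm/d
ETc = Kc × ET₀ = 1.01 × 3.0390 = 3.0694 mm/d
Crop demand D = ETc × 30 d = 3.0694 × 30 = 92.082 mm
Pe = 0.56 × 14.9 = 8.344 mm
D − Pe = 92.082 − 8.344 = 83.738 mm
Gross irrigation = 83.738 / 0.70 = 119.626 mm

120 mm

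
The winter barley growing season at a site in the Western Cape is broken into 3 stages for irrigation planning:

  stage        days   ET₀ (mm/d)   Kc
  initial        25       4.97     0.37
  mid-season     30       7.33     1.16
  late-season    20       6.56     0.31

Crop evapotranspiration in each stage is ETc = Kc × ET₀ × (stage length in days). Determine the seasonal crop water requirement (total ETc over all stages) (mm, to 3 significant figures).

342 mm

initial: 0.37 × 4.97 × 25 = 45.97 mm
mid-season: 1.16 × 7.33 × 30 = 255.08 mm
late-season: 0.31 × 6.56 × 20 = 40.67 mm
Seasonal total = 341.72 mm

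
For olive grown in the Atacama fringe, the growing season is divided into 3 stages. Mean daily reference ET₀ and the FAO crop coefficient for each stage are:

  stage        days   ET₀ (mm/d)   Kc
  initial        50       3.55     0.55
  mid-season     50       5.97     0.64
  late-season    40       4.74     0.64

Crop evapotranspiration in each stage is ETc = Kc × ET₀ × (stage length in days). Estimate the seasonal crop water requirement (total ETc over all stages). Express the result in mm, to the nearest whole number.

410 mm

initial: 0.55 × 3.55 × 50 = 97.63 mm
mid-season: 0.64 × 5.97 × 50 = 191.04 mm
late-season: 0.64 × 4.74 × 40 = 121.34 mm
Seasonal total = 410.01 mm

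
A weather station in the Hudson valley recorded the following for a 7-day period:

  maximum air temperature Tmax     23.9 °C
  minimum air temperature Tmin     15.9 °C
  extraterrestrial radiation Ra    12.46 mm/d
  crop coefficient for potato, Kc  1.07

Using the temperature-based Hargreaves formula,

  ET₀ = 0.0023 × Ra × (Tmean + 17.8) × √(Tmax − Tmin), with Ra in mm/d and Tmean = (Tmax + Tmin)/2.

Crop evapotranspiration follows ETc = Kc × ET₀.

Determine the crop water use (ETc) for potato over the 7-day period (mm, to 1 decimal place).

Tmean = (23.9 + 15.9)/2 = 19.90 °C
ET₀ = 0.0023 × 12.46 × (19.90 + 17.8) × √8.0 = 0.0023 × 12.46 × 37.70 × 2.8284 = 3.0558 mm/d
ETc = Kc × ET₀ = 1.07 × 3.0558 = 3.2697 mm/d
Over 7 days: 3.2697 × 7 = 22.888 mm

22.9 mm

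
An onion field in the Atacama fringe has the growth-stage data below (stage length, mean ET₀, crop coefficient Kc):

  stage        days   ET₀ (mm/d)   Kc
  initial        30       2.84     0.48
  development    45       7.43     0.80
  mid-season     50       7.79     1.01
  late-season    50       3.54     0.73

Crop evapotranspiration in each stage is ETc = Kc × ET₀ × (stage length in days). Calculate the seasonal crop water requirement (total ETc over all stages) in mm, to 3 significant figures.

initial: 0.48 × 2.84 × 30 = 40.90 mm
development: 0.80 × 7.43 × 45 = 267.48 mm
mid-season: 1.01 × 7.79 × 50 = 393.40 mm
late-season: 0.73 × 3.54 × 50 = 129.21 mm
Seasonal total = 830.99 mm

831 mm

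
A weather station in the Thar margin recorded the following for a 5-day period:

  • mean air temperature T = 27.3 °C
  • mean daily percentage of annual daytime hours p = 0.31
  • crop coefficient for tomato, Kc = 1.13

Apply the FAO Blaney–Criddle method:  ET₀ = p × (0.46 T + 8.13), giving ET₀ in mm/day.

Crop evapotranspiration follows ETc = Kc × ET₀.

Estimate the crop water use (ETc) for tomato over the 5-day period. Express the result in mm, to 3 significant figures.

36.2 mm

ET₀ = 0.31 × (0.46 × 27.3 + 8.13) = 0.31 × 20.688 = 6.4133 mm/d
ETc = Kc × ET₀ = 1.13 × 6.4133 = 7.2470 mm/d
Over 5 days: 7.2470 × 5 = 36.235 mm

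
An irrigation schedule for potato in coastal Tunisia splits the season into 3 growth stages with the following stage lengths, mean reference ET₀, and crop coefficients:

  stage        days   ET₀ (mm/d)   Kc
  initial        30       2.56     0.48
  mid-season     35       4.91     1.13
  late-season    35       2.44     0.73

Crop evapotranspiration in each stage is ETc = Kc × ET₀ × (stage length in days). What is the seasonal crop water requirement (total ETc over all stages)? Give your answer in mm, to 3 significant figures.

initial: 0.48 × 2.56 × 30 = 36.86 mm
mid-season: 1.13 × 4.91 × 35 = 194.19 mm
late-season: 0.73 × 2.44 × 35 = 62.34 mm
Seasonal total = 293.39 mm

293 mm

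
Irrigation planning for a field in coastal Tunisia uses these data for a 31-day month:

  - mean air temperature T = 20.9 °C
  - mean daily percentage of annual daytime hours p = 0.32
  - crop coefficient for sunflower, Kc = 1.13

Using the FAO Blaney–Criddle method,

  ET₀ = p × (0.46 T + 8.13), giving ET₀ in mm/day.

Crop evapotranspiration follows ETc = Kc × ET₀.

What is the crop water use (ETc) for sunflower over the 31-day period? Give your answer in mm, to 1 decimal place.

ET₀ = 0.32 × (0.46 × 20.9 + 8.13) = 0.32 × 17.744 = 5.6781 mm/d
ETc = Kc × ET₀ = 1.13 × 5.6781 = 6.4163 mm/d
Over 31 days: 6.4163 × 31 = 198.905 mm

198.9 mm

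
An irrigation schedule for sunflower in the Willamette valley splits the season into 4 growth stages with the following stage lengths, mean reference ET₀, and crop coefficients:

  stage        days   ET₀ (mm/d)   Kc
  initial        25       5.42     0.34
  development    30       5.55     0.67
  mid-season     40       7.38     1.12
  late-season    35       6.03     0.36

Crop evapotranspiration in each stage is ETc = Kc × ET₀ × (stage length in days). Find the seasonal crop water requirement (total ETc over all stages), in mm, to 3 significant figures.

initial: 0.34 × 5.42 × 25 = 46.07 mm
development: 0.67 × 5.55 × 30 = 111.56 mm
mid-season: 1.12 × 7.38 × 40 = 330.62 mm
late-season: 0.36 × 6.03 × 35 = 75.98 mm
Seasonal total = 564.23 mm

564 mm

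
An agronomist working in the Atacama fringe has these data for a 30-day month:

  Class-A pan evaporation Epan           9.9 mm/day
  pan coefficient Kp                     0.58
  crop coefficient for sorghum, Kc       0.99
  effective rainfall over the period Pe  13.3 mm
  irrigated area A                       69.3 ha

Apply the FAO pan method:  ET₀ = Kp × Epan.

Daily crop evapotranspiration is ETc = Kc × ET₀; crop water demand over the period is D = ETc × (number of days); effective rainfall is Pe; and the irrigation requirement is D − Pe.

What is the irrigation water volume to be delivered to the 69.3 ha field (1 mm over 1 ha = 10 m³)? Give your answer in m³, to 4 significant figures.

ET₀ = 0.58 × 9.9 = 5.7420 mm/d
ETc = Kc × ET₀ = 0.99 × 5.7420 = 5.6846 mm/d
Crop demand D = ETc × 30 d = 5.6846 × 30 = 170.538 mm
D − Pe = 170.538 − 13.3 = 157.238 mm
Volume = 157.238 mm × 69.3 ha × 10 = 108965.9 m³

109000 m³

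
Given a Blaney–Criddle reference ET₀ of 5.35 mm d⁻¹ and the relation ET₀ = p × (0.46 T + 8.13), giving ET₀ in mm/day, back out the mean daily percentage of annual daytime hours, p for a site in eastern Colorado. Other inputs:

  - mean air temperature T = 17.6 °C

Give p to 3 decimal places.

p = ET₀ / (0.46 T + 8.13) = 5.35 / (0.46 × 17.6 + 8.13) = 5.35 / 16.226 = 0.3297

0.330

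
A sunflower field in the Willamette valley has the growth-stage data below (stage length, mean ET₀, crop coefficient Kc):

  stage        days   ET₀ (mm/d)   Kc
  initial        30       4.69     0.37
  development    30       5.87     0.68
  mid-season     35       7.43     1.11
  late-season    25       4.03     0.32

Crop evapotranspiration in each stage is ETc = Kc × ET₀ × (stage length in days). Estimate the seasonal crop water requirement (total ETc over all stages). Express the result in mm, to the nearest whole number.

initial: 0.37 × 4.69 × 30 = 52.06 mm
development: 0.68 × 5.87 × 30 = 119.75 mm
mid-season: 1.11 × 7.43 × 35 = 288.66 mm
late-season: 0.32 × 4.03 × 25 = 32.24 mm
Seasonal total = 492.71 mm

493 mm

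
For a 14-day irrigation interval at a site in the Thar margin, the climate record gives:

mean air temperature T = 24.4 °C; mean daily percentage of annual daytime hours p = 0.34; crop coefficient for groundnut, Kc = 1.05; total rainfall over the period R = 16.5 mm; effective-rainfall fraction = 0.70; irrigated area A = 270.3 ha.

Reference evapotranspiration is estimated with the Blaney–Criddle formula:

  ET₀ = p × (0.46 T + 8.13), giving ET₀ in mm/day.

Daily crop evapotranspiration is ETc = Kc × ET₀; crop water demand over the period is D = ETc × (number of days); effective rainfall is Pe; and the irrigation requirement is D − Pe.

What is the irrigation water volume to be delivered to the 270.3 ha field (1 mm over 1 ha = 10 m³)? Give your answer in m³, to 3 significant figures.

230000 m³

ET₀ = 0.34 × (0.46 × 24.4 + 8.13) = 0.34 × 19.354 = 6.5804 mm/d
ETc = Kc × ET₀ = 1.05 × 6.5804 = 6.9094 mm/d
Crop demand D = ETc × 14 d = 6.9094 × 14 = 96.732 mm
Pe = 0.70 × 16.5 = 11.550 mm
D − Pe = 96.732 − 11.550 = 85.182 mm
Volume = 85.182 mm × 270.3 ha × 10 = 230246.9 m³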